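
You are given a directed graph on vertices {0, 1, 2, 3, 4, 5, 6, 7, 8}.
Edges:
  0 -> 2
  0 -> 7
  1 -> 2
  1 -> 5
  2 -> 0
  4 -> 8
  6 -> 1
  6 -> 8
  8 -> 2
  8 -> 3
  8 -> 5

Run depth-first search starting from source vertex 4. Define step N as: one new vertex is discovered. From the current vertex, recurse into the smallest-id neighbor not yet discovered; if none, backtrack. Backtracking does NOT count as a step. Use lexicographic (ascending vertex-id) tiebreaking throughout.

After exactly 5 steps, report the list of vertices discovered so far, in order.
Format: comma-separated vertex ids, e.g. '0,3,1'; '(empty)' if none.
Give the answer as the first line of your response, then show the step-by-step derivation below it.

4,8,2,0,7

step 1: discover 4; path=4; order=4
step 2: discover 8; path=4>8; order=4,8
step 3: discover 2; path=4>8>2; order=4,8,2
step 4: discover 0; path=4>8>2>0; order=4,8,2,0
step 5: discover 7; path=4>8>2>0>7; order=4,8,2,0,7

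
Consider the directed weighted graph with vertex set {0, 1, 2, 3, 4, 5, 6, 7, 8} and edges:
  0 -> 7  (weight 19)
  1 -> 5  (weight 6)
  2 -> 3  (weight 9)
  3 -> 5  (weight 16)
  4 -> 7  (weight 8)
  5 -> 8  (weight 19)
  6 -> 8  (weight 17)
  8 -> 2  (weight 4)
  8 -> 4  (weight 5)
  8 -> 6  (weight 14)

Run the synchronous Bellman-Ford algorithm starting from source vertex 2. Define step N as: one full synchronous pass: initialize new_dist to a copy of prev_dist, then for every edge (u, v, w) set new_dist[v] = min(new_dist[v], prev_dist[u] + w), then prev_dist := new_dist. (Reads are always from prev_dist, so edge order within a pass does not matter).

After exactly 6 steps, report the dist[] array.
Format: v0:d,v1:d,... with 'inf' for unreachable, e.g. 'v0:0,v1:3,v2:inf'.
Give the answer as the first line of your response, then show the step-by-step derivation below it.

v0:inf,v1:inf,v2:0,v3:9,v4:49,v5:25,v6:58,v7:57,v8:44

step 1: dist = v0:inf,v1:inf,v2:0,v3:9,v4:inf,v5:inf,v6:inf,v7:inf,v8:inf
step 2: dist = v0:inf,v1:inf,v2:0,v3:9,v4:inf,v5:25,v6:inf,v7:inf,v8:inf
step 3: dist = v0:inf,v1:inf,v2:0,v3:9,v4:inf,v5:25,v6:inf,v7:inf,v8:44
step 4: dist = v0:inf,v1:inf,v2:0,v3:9,v4:49,v5:25,v6:58,v7:inf,v8:44
step 5: dist = v0:inf,v1:inf,v2:0,v3:9,v4:49,v5:25,v6:58,v7:57,v8:44
step 6: dist = v0:inf,v1:inf,v2:0,v3:9,v4:49,v5:25,v6:58,v7:57,v8:44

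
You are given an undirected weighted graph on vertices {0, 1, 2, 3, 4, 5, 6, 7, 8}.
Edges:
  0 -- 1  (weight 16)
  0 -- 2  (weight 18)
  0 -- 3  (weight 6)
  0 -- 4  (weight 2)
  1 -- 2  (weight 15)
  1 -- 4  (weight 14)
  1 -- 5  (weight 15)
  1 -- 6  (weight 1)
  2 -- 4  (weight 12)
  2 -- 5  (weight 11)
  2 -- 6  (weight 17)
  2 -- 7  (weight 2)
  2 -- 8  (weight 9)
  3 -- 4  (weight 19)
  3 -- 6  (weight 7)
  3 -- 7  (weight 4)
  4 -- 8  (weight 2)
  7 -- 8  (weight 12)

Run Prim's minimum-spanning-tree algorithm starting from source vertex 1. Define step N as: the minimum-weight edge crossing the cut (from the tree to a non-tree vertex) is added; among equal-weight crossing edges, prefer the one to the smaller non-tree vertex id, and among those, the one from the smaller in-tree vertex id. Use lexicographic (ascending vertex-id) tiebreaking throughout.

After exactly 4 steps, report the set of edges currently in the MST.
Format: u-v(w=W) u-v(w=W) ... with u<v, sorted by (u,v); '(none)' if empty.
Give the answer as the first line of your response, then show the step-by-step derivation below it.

1-6(w=1) 2-7(w=2) 3-6(w=7) 3-7(w=4)

step 1: add edge 1-6 (w=1); MST = {1-6(w=1)}
step 2: add edge 3-6 (w=7); MST = {1-6(w=1) 3-6(w=7)}
step 3: add edge 3-7 (w=4); MST = {1-6(w=1) 3-6(w=7) 3-7(w=4)}
step 4: add edge 2-7 (w=2); MST = {1-6(w=1) 2-7(w=2) 3-6(w=7) 3-7(w=4)}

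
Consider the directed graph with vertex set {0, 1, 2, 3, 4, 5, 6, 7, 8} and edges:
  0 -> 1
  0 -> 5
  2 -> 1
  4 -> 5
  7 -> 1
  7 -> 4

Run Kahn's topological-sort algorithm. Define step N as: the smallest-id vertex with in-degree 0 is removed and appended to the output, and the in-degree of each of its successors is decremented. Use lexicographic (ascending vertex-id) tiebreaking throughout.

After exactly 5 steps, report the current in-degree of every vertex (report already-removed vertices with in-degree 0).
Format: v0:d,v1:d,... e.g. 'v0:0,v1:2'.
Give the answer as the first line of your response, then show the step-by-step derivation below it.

v0:0,v1:0,v2:0,v3:0,v4:0,v5:1,v6:0,v7:0,v8:0

step 1: output 0; order=[0]; indeg=(0,2,0,0,1,1,0,0,0)
step 2: output 2; order=[0,2]; indeg=(0,1,0,0,1,1,0,0,0)
step 3: output 3; order=[0,2,3]; indeg=(0,1,0,0,1,1,0,0,0)
step 4: output 6; order=[0,2,3,6]; indeg=(0,1,0,0,1,1,0,0,0)
step 5: output 7; order=[0,2,3,6,7]; indeg=(0,0,0,0,0,1,0,0,0)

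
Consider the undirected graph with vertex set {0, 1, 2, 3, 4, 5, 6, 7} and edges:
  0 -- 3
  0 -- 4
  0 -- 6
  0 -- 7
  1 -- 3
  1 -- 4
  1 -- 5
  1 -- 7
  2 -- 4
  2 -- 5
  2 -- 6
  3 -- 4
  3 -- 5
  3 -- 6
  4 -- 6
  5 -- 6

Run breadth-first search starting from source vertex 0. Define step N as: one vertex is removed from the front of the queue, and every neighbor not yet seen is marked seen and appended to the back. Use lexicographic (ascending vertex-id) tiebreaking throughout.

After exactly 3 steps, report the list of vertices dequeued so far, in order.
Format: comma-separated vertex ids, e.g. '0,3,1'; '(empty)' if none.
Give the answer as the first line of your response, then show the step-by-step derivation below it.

0,3,4

step 1: dequeue 0; queue=[3,4,6,7]; order=0
step 2: dequeue 3; queue=[4,6,7,1,5]; order=0,3
step 3: dequeue 4; queue=[6,7,1,5,2]; order=0,3,4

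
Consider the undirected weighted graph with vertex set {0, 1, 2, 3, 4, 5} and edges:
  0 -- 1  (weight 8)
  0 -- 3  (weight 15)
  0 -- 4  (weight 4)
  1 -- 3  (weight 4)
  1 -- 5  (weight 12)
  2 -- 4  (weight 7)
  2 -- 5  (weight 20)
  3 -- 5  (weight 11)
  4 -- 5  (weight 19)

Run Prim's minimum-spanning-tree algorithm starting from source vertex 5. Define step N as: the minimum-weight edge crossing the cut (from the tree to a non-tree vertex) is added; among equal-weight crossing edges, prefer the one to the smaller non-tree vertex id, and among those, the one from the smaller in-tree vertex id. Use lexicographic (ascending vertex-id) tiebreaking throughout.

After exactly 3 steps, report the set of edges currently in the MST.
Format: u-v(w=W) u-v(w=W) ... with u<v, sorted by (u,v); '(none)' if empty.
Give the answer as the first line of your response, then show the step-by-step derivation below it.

0-1(w=8) 1-3(w=4) 3-5(w=11)

step 1: add edge 3-5 (w=11); MST = {3-5(w=11)}
step 2: add edge 1-3 (w=4); MST = {1-3(w=4) 3-5(w=11)}
step 3: add edge 0-1 (w=8); MST = {0-1(w=8) 1-3(w=4) 3-5(w=11)}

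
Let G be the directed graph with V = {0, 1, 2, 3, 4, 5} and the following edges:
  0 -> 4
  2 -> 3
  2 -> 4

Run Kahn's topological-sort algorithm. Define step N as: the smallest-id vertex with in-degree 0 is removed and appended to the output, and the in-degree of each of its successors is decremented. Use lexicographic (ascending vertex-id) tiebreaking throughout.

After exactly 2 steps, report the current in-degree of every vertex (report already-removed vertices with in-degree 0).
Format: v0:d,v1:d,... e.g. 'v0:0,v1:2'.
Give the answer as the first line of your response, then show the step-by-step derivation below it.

v0:0,v1:0,v2:0,v3:1,v4:1,v5:0

step 1: output 0; order=[0]; indeg=(0,0,0,1,1,0)
step 2: output 1; order=[0,1]; indeg=(0,0,0,1,1,0)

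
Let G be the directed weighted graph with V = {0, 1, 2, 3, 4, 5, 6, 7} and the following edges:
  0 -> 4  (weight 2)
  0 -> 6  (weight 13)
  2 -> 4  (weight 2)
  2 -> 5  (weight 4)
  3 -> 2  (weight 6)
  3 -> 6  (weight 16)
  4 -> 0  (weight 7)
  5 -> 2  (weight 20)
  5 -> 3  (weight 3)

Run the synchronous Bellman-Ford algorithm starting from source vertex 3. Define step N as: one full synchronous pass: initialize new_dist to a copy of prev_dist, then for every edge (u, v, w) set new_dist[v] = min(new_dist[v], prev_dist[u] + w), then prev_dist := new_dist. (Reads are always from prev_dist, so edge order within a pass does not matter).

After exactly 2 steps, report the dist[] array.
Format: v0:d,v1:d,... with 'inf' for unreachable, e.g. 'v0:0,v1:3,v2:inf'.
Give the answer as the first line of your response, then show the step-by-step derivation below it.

v0:inf,v1:inf,v2:6,v3:0,v4:8,v5:10,v6:16,v7:inf

step 1: dist = v0:inf,v1:inf,v2:6,v3:0,v4:inf,v5:inf,v6:16,v7:inf
step 2: dist = v0:inf,v1:inf,v2:6,v3:0,v4:8,v5:10,v6:16,v7:inf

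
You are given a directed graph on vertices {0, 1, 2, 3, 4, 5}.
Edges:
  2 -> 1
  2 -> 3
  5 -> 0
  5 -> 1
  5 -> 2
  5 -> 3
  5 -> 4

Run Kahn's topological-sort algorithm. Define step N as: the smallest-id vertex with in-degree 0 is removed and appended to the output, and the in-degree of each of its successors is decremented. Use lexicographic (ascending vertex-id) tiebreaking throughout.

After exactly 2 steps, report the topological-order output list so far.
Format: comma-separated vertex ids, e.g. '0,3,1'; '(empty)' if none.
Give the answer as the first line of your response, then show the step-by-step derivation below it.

5,0

step 1: output 5; order=[5]; indeg=(0,1,0,1,0,0)
step 2: output 0; order=[5,0]; indeg=(0,1,0,1,0,0)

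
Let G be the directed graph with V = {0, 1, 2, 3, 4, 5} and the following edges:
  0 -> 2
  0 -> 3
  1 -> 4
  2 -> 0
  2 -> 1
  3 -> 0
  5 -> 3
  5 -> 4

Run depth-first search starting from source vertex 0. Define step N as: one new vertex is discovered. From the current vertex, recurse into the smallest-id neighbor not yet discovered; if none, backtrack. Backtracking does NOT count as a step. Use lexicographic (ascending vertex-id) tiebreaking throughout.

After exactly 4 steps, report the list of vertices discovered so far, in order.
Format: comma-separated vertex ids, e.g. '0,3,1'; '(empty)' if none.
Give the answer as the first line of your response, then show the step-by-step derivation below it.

0,2,1,4

step 1: discover 0; path=0; order=0
step 2: discover 2; path=0>2; order=0,2
step 3: discover 1; path=0>2>1; order=0,2,1
step 4: discover 4; path=0>2>1>4; order=0,2,1,4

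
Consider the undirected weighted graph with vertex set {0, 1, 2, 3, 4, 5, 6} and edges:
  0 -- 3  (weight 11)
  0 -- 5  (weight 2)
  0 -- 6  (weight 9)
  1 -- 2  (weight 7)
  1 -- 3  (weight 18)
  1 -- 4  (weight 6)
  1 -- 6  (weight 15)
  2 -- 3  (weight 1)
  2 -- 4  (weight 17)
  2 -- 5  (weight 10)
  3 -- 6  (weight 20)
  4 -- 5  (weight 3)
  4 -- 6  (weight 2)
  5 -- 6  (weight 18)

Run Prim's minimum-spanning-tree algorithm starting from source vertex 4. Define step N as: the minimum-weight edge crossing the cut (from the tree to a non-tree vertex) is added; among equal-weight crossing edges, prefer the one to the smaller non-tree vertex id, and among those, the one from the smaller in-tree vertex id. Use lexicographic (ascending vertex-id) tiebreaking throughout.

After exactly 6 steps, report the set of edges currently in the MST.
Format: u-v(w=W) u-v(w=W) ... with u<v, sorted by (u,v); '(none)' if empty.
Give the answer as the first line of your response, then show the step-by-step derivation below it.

0-5(w=2) 1-2(w=7) 1-4(w=6) 2-3(w=1) 4-5(w=3) 4-6(w=2)

step 1: add edge 4-6 (w=2); MST = {4-6(w=2)}
step 2: add edge 4-5 (w=3); MST = {4-5(w=3) 4-6(w=2)}
step 3: add edge 0-5 (w=2); MST = {0-5(w=2) 4-5(w=3) 4-6(w=2)}
step 4: add edge 1-4 (w=6); MST = {0-5(w=2) 1-4(w=6) 4-5(w=3) 4-6(w=2)}
step 5: add edge 1-2 (w=7); MST = {0-5(w=2) 1-2(w=7) 1-4(w=6) 4-5(w=3) 4-6(w=2)}
step 6: add edge 2-3 (w=1); MST = {0-5(w=2) 1-2(w=7) 1-4(w=6) 2-3(w=1) 4-5(w=3) 4-6(w=2)}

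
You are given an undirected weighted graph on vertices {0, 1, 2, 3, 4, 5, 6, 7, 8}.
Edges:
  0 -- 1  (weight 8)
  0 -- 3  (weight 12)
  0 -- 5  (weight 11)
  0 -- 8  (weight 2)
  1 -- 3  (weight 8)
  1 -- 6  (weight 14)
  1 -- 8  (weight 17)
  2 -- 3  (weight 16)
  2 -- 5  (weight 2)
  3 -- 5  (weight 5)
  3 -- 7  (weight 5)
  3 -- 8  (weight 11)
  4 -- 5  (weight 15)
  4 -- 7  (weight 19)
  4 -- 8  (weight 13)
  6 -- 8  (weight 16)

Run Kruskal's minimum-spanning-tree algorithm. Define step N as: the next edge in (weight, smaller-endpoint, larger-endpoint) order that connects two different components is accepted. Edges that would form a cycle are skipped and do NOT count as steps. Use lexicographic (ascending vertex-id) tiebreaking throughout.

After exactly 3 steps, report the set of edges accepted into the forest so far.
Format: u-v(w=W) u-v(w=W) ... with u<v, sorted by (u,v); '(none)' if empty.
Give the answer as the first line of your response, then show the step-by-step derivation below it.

0-8(w=2) 2-5(w=2) 3-5(w=5)

step 1: add edge 0-8 (w=2); MST = {0-8(w=2)}
step 2: add edge 2-5 (w=2); MST = {0-8(w=2) 2-5(w=2)}
step 3: add edge 3-5 (w=5); MST = {0-8(w=2) 2-5(w=2) 3-5(w=5)}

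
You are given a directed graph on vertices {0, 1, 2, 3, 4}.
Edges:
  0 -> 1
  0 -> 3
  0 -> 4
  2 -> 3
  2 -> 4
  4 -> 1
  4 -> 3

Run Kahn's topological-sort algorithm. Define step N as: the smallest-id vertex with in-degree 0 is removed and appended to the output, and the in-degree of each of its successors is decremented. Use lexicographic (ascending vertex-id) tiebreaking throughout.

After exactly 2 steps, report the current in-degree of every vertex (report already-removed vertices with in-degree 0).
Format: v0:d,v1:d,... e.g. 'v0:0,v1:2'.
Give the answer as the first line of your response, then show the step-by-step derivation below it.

v0:0,v1:1,v2:0,v3:1,v4:0

step 1: output 0; order=[0]; indeg=(0,1,0,2,1)
step 2: output 2; order=[0,2]; indeg=(0,1,0,1,0)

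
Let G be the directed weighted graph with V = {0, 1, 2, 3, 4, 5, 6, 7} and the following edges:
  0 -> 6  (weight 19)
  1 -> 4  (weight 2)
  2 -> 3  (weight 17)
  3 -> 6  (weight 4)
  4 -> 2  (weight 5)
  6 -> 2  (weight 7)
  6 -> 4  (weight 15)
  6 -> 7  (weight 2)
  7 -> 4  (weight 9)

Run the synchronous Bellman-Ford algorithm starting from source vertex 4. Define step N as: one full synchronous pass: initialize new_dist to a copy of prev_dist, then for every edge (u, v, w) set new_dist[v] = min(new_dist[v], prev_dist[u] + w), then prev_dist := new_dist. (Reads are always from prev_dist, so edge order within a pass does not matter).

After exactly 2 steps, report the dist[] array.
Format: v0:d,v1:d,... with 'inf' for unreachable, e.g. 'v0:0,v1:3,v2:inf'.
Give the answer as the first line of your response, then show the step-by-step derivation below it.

v0:inf,v1:inf,v2:5,v3:22,v4:0,v5:inf,v6:inf,v7:inf

step 1: dist = v0:inf,v1:inf,v2:5,v3:inf,v4:0,v5:inf,v6:inf,v7:inf
step 2: dist = v0:inf,v1:inf,v2:5,v3:22,v4:0,v5:inf,v6:inf,v7:inf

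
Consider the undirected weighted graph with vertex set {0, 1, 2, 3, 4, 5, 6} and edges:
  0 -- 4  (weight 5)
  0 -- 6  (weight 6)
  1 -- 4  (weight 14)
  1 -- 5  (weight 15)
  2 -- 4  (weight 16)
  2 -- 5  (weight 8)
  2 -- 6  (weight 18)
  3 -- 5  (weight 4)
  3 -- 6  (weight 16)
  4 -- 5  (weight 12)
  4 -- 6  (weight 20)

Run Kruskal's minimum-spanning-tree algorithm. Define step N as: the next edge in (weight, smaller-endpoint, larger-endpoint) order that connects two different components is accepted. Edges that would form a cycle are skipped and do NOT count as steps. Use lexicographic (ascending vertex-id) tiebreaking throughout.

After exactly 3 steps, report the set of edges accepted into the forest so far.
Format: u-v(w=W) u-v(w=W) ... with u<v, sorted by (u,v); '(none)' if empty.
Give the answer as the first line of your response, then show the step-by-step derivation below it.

0-4(w=5) 0-6(w=6) 3-5(w=4)

step 1: add edge 3-5 (w=4); MST = {3-5(w=4)}
step 2: add edge 0-4 (w=5); MST = {0-4(w=5) 3-5(w=4)}
step 3: add edge 0-6 (w=6); MST = {0-4(w=5) 0-6(w=6) 3-5(w=4)}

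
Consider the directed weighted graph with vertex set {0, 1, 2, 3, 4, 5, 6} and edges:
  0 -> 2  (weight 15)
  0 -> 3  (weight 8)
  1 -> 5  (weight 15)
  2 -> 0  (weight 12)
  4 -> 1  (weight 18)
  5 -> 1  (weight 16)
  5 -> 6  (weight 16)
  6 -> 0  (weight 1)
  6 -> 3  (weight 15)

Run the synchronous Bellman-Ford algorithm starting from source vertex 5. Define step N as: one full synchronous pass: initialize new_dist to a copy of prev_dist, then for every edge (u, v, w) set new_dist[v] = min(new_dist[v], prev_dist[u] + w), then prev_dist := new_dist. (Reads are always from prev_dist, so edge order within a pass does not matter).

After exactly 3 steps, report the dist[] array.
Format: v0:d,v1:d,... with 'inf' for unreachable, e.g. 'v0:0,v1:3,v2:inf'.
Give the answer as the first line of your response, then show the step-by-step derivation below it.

v0:17,v1:16,v2:32,v3:25,v4:inf,v5:0,v6:16

step 1: dist = v0:inf,v1:16,v2:inf,v3:inf,v4:inf,v5:0,v6:16
step 2: dist = v0:17,v1:16,v2:inf,v3:31,v4:inf,v5:0,v6:16
step 3: dist = v0:17,v1:16,v2:32,v3:25,v4:inf,v5:0,v6:16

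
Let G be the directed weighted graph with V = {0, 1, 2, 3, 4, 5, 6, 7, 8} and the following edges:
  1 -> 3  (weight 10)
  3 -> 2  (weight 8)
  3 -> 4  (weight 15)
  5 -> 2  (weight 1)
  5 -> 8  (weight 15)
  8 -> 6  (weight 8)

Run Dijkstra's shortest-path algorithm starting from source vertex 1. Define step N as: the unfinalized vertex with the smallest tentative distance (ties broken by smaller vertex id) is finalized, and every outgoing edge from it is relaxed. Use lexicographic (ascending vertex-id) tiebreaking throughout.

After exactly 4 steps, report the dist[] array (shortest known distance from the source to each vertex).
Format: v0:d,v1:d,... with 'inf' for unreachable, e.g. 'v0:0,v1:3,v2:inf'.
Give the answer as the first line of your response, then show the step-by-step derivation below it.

v0:inf,v1:0,v2:18,v3:10,v4:25,v5:inf,v6:inf,v7:inf,v8:inf

step 1: dist = v0:inf,v1:0,v2:inf,v3:10,v4:inf,v5:inf,v6:inf,v7:inf,v8:inf
step 2: dist = v0:inf,v1:0,v2:18,v3:10,v4:25,v5:inf,v6:inf,v7:inf,v8:inf
step 3: dist = v0:inf,v1:0,v2:18,v3:10,v4:25,v5:inf,v6:inf,v7:inf,v8:inf
step 4: dist = v0:inf,v1:0,v2:18,v3:10,v4:25,v5:inf,v6:inf,v7:inf,v8:inf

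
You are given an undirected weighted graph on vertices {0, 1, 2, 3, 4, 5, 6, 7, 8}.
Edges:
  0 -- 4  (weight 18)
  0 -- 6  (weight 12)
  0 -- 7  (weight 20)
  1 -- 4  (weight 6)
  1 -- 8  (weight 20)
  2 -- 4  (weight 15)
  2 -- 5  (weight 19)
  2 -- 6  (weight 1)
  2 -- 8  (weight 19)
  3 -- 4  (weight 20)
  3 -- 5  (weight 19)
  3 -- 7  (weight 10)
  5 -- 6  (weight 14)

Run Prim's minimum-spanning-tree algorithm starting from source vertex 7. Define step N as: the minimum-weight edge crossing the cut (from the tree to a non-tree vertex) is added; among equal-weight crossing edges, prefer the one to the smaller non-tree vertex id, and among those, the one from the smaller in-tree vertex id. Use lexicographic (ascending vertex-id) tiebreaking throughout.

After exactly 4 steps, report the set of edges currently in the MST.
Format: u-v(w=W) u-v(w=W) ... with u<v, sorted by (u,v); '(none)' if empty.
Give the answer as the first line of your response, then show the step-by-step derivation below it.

2-6(w=1) 3-5(w=19) 3-7(w=10) 5-6(w=14)

step 1: add edge 3-7 (w=10); MST = {3-7(w=10)}
step 2: add edge 3-5 (w=19); MST = {3-5(w=19) 3-7(w=10)}
step 3: add edge 5-6 (w=14); MST = {3-5(w=19) 3-7(w=10) 5-6(w=14)}
step 4: add edge 2-6 (w=1); MST = {2-6(w=1) 3-5(w=19) 3-7(w=10) 5-6(w=14)}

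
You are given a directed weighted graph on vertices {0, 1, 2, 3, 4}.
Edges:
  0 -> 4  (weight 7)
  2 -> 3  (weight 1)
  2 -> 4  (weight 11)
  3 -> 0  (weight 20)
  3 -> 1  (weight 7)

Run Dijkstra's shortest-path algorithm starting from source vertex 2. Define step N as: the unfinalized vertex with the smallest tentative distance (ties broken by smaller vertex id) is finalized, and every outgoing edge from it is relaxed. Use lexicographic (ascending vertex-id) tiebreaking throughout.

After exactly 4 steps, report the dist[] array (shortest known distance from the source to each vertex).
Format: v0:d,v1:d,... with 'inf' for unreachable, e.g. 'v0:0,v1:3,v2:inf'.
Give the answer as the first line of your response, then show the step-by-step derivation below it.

v0:21,v1:8,v2:0,v3:1,v4:11

step 1: dist = v0:inf,v1:inf,v2:0,v3:1,v4:11
step 2: dist = v0:21,v1:8,v2:0,v3:1,v4:11
step 3: dist = v0:21,v1:8,v2:0,v3:1,v4:11
step 4: dist = v0:21,v1:8,v2:0,v3:1,v4:11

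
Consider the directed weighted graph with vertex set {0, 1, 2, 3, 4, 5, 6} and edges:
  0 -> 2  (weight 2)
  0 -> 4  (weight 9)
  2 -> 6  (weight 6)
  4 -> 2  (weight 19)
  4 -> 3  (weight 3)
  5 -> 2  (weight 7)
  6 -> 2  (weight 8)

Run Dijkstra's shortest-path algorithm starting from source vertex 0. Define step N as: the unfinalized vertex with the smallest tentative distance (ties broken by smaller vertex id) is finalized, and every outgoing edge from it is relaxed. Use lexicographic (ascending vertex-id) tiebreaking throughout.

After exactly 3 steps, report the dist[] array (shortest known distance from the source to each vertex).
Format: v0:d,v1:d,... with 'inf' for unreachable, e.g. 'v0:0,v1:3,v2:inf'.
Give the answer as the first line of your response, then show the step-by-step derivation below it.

v0:0,v1:inf,v2:2,v3:inf,v4:9,v5:inf,v6:8

step 1: dist = v0:0,v1:inf,v2:2,v3:inf,v4:9,v5:inf,v6:inf
step 2: dist = v0:0,v1:inf,v2:2,v3:inf,v4:9,v5:inf,v6:8
step 3: dist = v0:0,v1:inf,v2:2,v3:inf,v4:9,v5:inf,v6:8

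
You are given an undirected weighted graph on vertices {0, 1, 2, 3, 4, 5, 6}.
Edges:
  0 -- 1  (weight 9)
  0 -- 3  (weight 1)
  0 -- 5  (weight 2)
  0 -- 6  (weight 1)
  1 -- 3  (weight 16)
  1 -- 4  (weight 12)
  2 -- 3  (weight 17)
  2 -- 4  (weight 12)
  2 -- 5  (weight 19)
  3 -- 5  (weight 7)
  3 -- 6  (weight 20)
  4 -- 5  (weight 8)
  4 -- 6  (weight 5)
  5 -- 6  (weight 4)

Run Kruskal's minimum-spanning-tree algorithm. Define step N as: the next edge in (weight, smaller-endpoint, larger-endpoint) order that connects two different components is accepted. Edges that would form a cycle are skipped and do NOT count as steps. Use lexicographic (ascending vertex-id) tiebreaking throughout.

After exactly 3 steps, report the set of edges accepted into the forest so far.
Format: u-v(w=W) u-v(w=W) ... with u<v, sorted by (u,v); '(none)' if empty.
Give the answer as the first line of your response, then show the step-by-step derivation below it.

0-3(w=1) 0-5(w=2) 0-6(w=1)

step 1: add edge 0-3 (w=1); MST = {0-3(w=1)}
step 2: add edge 0-6 (w=1); MST = {0-3(w=1) 0-6(w=1)}
step 3: add edge 0-5 (w=2); MST = {0-3(w=1) 0-5(w=2) 0-6(w=1)}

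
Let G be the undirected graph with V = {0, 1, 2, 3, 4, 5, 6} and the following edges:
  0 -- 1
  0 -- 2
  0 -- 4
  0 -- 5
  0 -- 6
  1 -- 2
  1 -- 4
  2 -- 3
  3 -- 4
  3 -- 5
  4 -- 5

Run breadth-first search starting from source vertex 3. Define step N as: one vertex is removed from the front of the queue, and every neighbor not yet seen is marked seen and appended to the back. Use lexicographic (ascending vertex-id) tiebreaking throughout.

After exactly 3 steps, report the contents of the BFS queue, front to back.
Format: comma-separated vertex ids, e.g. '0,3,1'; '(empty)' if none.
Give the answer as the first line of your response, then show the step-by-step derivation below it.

5,0,1

step 1: dequeue 3; queue=[2,4,5]; order=3
step 2: dequeue 2; queue=[4,5,0,1]; order=3,2
step 3: dequeue 4; queue=[5,0,1]; order=3,2,4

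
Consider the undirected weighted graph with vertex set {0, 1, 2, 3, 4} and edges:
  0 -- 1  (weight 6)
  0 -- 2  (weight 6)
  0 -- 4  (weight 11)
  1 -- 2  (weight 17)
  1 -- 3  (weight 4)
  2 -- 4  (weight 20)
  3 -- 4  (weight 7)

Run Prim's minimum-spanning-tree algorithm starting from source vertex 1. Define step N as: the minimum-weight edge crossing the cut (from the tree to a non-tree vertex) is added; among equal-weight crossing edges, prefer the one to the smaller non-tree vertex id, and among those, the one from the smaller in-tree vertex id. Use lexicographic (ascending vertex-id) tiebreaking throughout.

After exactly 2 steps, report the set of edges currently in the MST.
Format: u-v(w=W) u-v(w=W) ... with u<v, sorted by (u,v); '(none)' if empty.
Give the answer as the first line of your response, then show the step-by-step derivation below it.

0-1(w=6) 1-3(w=4)

step 1: add edge 1-3 (w=4); MST = {1-3(w=4)}
step 2: add edge 0-1 (w=6); MST = {0-1(w=6) 1-3(w=4)}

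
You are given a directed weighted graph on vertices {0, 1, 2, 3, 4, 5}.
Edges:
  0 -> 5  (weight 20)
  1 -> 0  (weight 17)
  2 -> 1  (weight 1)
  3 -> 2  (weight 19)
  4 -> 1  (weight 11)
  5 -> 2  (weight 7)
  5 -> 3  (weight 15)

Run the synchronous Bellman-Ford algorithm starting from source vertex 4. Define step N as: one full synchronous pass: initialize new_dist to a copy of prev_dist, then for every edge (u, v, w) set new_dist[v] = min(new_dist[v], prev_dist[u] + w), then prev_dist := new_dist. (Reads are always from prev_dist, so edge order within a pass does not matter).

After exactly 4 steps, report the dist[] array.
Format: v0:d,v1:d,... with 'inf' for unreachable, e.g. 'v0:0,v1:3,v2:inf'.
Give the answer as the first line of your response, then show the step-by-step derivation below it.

v0:28,v1:11,v2:55,v3:63,v4:0,v5:48

step 1: dist = v0:inf,v1:11,v2:inf,v3:inf,v4:0,v5:inf
step 2: dist = v0:28,v1:11,v2:inf,v3:inf,v4:0,v5:inf
step 3: dist = v0:28,v1:11,v2:inf,v3:inf,v4:0,v5:48
step 4: dist = v0:28,v1:11,v2:55,v3:63,v4:0,v5:48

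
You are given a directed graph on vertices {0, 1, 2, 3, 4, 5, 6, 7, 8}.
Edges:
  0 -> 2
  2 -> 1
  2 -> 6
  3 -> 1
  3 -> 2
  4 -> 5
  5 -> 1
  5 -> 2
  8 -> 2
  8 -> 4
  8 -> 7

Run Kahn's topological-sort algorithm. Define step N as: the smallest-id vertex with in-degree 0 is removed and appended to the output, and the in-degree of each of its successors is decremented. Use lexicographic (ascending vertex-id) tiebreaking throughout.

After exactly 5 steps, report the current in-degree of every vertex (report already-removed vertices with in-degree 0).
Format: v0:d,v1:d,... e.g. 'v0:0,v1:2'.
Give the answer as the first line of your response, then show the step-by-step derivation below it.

v0:0,v1:1,v2:0,v3:0,v4:0,v5:0,v6:1,v7:0,v8:0

step 1: output 0; order=[0]; indeg=(0,3,3,0,1,1,1,1,0)
step 2: output 3; order=[0,3]; indeg=(0,2,2,0,1,1,1,1,0)
step 3: output 8; order=[0,3,8]; indeg=(0,2,1,0,0,1,1,0,0)
step 4: output 4; order=[0,3,8,4]; indeg=(0,2,1,0,0,0,1,0,0)
step 5: output 5; order=[0,3,8,4,5]; indeg=(0,1,0,0,0,0,1,0,0)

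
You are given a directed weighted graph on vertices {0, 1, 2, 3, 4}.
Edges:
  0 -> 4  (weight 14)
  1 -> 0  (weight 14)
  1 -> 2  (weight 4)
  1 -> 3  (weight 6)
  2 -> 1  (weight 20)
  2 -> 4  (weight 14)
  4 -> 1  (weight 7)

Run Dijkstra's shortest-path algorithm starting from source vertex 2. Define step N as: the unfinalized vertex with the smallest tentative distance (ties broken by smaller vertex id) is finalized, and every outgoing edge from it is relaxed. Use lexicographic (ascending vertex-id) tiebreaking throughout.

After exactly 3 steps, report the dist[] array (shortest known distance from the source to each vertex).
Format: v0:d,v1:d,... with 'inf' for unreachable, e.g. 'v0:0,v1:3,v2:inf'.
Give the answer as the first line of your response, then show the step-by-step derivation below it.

v0:34,v1:20,v2:0,v3:26,v4:14

step 1: dist = v0:inf,v1:20,v2:0,v3:inf,v4:14
step 2: dist = v0:inf,v1:20,v2:0,v3:inf,v4:14
step 3: dist = v0:34,v1:20,v2:0,v3:26,v4:14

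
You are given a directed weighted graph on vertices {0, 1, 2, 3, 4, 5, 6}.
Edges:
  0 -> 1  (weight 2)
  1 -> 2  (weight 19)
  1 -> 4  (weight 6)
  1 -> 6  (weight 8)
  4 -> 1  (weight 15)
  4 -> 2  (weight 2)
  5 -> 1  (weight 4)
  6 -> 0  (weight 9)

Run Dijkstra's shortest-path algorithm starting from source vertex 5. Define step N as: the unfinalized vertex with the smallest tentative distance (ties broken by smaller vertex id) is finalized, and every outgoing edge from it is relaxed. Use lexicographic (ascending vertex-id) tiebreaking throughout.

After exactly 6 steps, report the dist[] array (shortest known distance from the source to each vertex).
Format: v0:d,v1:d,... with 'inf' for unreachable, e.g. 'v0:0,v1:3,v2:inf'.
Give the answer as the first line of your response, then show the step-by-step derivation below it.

v0:21,v1:4,v2:12,v3:inf,v4:10,v5:0,v6:12

step 1: dist = v0:inf,v1:4,v2:inf,v3:inf,v4:inf,v5:0,v6:inf
step 2: dist = v0:inf,v1:4,v2:23,v3:inf,v4:10,v5:0,v6:12
step 3: dist = v0:inf,v1:4,v2:12,v3:inf,v4:10,v5:0,v6:12
step 4: dist = v0:inf,v1:4,v2:12,v3:inf,v4:10,v5:0,v6:12
step 5: dist = v0:21,v1:4,v2:12,v3:inf,v4:10,v5:0,v6:12
step 6: dist = v0:21,v1:4,v2:12,v3:inf,v4:10,v5:0,v6:12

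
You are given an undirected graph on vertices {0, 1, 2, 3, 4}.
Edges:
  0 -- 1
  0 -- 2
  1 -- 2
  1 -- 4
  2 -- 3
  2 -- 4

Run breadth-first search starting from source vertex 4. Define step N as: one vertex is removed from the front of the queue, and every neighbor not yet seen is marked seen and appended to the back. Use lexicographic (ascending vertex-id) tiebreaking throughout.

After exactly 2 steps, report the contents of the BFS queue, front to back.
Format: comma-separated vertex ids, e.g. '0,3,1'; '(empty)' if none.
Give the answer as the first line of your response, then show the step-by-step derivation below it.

2,0

step 1: dequeue 4; queue=[1,2]; order=4
step 2: dequeue 1; queue=[2,0]; order=4,1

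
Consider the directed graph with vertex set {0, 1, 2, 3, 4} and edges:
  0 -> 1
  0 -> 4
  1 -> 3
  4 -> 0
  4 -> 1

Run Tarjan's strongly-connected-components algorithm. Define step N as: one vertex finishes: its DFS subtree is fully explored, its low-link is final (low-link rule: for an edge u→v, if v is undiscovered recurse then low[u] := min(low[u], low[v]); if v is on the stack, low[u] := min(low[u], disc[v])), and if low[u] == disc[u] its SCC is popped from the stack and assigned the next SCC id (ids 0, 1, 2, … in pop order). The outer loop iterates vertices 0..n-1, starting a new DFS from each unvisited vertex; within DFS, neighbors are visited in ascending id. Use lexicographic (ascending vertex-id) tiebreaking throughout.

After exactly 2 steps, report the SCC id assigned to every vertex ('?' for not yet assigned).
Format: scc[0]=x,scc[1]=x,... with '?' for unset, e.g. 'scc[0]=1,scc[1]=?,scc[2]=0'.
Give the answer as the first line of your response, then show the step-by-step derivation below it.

scc[0]=?,scc[1]=1,scc[2]=?,scc[3]=0,scc[4]=?

step 1: low=(low[0]=0,low[1]=1,low[2]=?,low[3]=2,low[4]=?); scc=(scc[0]=?,scc[1]=?,scc[2]=?,scc[3]=0,scc[4]=?)
step 2: low=(low[0]=0,low[1]=1,low[2]=?,low[3]=2,low[4]=?); scc=(scc[0]=?,scc[1]=1,scc[2]=?,scc[3]=0,scc[4]=?)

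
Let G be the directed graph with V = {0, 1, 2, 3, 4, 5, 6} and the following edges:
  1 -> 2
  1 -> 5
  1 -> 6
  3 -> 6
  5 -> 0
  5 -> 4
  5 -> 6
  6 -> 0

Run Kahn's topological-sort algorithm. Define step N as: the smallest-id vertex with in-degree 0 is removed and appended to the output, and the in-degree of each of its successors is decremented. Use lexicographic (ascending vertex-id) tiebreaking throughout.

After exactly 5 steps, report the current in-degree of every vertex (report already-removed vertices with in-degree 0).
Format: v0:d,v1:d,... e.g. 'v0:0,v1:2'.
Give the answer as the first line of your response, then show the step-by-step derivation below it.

v0:1,v1:0,v2:0,v3:0,v4:0,v5:0,v6:0

step 1: output 1; order=[1]; indeg=(2,0,0,0,1,0,2)
step 2: output 2; order=[1,2]; indeg=(2,0,0,0,1,0,2)
step 3: output 3; order=[1,2,3]; indeg=(2,0,0,0,1,0,1)
step 4: output 5; order=[1,2,3,5]; indeg=(1,0,0,0,0,0,0)
step 5: output 4; order=[1,2,3,5,4]; indeg=(1,0,0,0,0,0,0)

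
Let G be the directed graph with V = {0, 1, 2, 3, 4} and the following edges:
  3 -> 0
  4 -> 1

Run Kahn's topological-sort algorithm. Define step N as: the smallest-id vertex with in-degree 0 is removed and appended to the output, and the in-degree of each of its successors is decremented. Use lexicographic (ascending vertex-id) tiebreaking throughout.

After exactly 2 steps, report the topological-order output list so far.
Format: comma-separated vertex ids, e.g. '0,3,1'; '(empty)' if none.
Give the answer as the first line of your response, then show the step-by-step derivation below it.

2,3

step 1: output 2; order=[2]; indeg=(1,1,0,0,0)
step 2: output 3; order=[2,3]; indeg=(0,1,0,0,0)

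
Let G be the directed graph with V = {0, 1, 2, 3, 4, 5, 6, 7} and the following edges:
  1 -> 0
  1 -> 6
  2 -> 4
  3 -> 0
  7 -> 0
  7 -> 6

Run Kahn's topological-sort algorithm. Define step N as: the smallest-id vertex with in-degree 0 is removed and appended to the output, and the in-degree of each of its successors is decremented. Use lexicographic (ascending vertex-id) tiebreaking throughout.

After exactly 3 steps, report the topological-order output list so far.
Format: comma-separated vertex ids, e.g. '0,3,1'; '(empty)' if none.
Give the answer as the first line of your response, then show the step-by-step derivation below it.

1,2,3

step 1: output 1; order=[1]; indeg=(2,0,0,0,1,0,1,0)
step 2: output 2; order=[1,2]; indeg=(2,0,0,0,0,0,1,0)
step 3: output 3; order=[1,2,3]; indeg=(1,0,0,0,0,0,1,0)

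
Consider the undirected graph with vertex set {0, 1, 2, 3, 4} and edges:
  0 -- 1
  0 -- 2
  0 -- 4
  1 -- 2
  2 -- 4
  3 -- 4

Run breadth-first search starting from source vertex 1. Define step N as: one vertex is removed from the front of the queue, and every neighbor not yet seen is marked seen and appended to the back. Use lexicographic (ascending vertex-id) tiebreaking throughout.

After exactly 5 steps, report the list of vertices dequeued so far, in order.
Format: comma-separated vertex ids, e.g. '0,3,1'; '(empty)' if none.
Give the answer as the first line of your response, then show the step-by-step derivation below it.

1,0,2,4,3

step 1: dequeue 1; queue=[0,2]; order=1
step 2: dequeue 0; queue=[2,4]; order=1,0
step 3: dequeue 2; queue=[4]; order=1,0,2
step 4: dequeue 4; queue=[3]; order=1,0,2,4
step 5: dequeue 3; queue=[(empty)]; order=1,0,2,4,3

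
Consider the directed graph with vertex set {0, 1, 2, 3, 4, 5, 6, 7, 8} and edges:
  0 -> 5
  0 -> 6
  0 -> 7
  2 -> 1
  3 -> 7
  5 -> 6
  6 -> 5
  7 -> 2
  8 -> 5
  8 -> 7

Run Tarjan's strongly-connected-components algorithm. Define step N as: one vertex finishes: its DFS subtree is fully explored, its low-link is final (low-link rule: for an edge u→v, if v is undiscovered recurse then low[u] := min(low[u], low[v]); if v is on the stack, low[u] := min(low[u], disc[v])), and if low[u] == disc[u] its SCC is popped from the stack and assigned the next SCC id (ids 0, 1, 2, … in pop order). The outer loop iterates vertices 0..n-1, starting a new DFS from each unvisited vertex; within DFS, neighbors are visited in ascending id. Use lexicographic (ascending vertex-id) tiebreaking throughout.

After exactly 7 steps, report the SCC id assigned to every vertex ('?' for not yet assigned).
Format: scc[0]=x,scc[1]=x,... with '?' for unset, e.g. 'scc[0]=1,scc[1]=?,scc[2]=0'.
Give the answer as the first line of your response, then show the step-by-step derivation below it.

scc[0]=4,scc[1]=1,scc[2]=2,scc[3]=5,scc[4]=?,scc[5]=0,scc[6]=0,scc[7]=3,scc[8]=?

step 1: low=(low[0]=0,low[1]=?,low[2]=?,low[3]=?,low[4]=?,low[5]=1,low[6]=1,low[7]=?,low[8]=?); scc=(scc[0]=?,scc[1]=?,scc[2]=?,scc[3]=?,scc[4]=?,scc[5]=?,scc[6]=?,scc[7]=?,scc[8]=?)
step 2: low=(low[0]=0,low[1]=?,low[2]=?,low[3]=?,low[4]=?,low[5]=1,low[6]=1,low[7]=?,low[8]=?); scc=(scc[0]=?,scc[1]=?,scc[2]=?,scc[3]=?,scc[4]=?,scc[5]=0,scc[6]=0,scc[7]=?,scc[8]=?)
step 3: low=(low[0]=0,low[1]=5,low[2]=4,low[3]=?,low[4]=?,low[5]=1,low[6]=1,low[7]=3,low[8]=?); scc=(scc[0]=?,scc[1]=1,scc[2]=?,scc[3]=?,scc[4]=?,scc[5]=0,scc[6]=0,scc[7]=?,scc[8]=?)
step 4: low=(low[0]=0,low[1]=5,low[2]=4,low[3]=?,low[4]=?,low[5]=1,low[6]=1,low[7]=3,low[8]=?); scc=(scc[0]=?,scc[1]=1,scc[2]=2,scc[3]=?,scc[4]=?,scc[5]=0,scc[6]=0,scc[7]=?,scc[8]=?)
step 5: low=(low[0]=0,low[1]=5,low[2]=4,low[3]=?,low[4]=?,low[5]=1,low[6]=1,low[7]=3,low[8]=?); scc=(scc[0]=?,scc[1]=1,scc[2]=2,scc[3]=?,scc[4]=?,scc[5]=0,scc[6]=0,scc[7]=3,scc[8]=?)
step 6: low=(low[0]=0,low[1]=5,low[2]=4,low[3]=?,low[4]=?,low[5]=1,low[6]=1,low[7]=3,low[8]=?); scc=(scc[0]=4,scc[1]=1,scc[2]=2,scc[3]=?,scc[4]=?,scc[5]=0,scc[6]=0,scc[7]=3,scc[8]=?)
step 7: low=(low[0]=0,low[1]=5,low[2]=4,low[3]=6,low[4]=?,low[5]=1,low[6]=1,low[7]=3,low[8]=?); scc=(scc[0]=4,scc[1]=1,scc[2]=2,scc[3]=5,scc[4]=?,scc[5]=0,scc[6]=0,scc[7]=3,scc[8]=?)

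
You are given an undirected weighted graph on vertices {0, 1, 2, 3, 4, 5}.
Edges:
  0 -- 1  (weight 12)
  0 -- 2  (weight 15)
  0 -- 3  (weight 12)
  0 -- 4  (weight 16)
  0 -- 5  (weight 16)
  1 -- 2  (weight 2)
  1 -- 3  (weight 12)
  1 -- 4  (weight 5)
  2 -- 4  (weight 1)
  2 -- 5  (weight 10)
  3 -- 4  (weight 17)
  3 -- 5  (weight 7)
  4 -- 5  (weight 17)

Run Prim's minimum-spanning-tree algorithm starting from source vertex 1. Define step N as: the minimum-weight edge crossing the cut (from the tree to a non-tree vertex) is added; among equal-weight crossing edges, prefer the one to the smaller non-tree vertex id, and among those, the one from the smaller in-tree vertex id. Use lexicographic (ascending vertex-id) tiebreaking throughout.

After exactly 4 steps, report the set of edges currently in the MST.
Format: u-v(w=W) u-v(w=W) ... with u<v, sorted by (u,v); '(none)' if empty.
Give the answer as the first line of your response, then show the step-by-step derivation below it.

1-2(w=2) 2-4(w=1) 2-5(w=10) 3-5(w=7)

step 1: add edge 1-2 (w=2); MST = {1-2(w=2)}
step 2: add edge 2-4 (w=1); MST = {1-2(w=2) 2-4(w=1)}
step 3: add edge 2-5 (w=10); MST = {1-2(w=2) 2-4(w=1) 2-5(w=10)}
step 4: add edge 3-5 (w=7); MST = {1-2(w=2) 2-4(w=1) 2-5(w=10) 3-5(w=7)}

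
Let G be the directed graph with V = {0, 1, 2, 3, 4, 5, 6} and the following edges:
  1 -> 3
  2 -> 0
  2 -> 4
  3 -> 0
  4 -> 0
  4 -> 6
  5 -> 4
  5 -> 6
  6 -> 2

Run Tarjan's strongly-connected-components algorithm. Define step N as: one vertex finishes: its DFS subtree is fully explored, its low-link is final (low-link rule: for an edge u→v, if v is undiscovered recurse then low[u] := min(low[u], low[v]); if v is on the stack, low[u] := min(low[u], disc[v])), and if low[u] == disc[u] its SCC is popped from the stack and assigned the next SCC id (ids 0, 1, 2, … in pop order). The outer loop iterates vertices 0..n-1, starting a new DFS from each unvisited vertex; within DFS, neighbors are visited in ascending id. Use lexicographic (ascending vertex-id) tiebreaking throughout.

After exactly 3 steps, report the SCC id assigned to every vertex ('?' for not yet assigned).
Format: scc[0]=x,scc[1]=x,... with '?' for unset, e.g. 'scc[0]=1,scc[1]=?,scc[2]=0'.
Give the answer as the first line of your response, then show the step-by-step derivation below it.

scc[0]=0,scc[1]=2,scc[2]=?,scc[3]=1,scc[4]=?,scc[5]=?,scc[6]=?

step 1: low=(low[0]=0,low[1]=?,low[2]=?,low[3]=?,low[4]=?,low[5]=?,low[6]=?); scc=(scc[0]=0,scc[1]=?,scc[2]=?,scc[3]=?,scc[4]=?,scc[5]=?,scc[6]=?)
step 2: low=(low[0]=0,low[1]=1,low[2]=?,low[3]=2,low[4]=?,low[5]=?,low[6]=?); scc=(scc[0]=0,scc[1]=?,scc[2]=?,scc[3]=1,scc[4]=?,scc[5]=?,scc[6]=?)
step 3: low=(low[0]=0,low[1]=1,low[2]=?,low[3]=2,low[4]=?,low[5]=?,low[6]=?); scc=(scc[0]=0,scc[1]=2,scc[2]=?,scc[3]=1,scc[4]=?,scc[5]=?,scc[6]=?)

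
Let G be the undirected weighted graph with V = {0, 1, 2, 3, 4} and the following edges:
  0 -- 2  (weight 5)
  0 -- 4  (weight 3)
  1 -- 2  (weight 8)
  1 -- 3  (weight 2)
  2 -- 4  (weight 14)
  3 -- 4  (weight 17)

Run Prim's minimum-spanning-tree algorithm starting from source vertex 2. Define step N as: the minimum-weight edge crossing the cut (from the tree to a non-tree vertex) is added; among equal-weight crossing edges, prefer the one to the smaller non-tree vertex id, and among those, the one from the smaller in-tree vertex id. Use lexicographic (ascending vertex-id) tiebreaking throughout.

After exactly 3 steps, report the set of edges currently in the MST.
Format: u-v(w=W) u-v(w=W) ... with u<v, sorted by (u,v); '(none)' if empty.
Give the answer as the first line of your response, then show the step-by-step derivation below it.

0-2(w=5) 0-4(w=3) 1-2(w=8)

step 1: add edge 0-2 (w=5); MST = {0-2(w=5)}
step 2: add edge 0-4 (w=3); MST = {0-2(w=5) 0-4(w=3)}
step 3: add edge 1-2 (w=8); MST = {0-2(w=5) 0-4(w=3) 1-2(w=8)}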